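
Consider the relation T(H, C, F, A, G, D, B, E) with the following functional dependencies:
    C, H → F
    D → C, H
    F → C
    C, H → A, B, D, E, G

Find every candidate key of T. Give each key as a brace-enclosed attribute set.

{D}⁺ = {A, B, C, D, E, F, G, H}, which is every attribute, so {D} is a candidate key.
{C, H}⁺ = {A, B, C, D, E, F, G, H}, which is every attribute, so {C, H} is a candidate key.
{F, H}⁺ = {A, B, C, D, E, F, G, H}, which is every attribute, so {F, H} is a candidate key.
These are minimal and exhaustive — every other superkey contains one of them.

{C, H}, {D}, {F, H}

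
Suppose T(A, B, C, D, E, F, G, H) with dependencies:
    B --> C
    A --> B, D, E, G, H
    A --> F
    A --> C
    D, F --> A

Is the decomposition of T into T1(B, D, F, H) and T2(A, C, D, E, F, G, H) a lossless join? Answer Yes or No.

Common attributes: {D, F, H}; their closure is {A, B, C, D, E, F, G, H}.
This includes all of T1, so the common attributes are a superkey of T1 — the join is lossless.

Yes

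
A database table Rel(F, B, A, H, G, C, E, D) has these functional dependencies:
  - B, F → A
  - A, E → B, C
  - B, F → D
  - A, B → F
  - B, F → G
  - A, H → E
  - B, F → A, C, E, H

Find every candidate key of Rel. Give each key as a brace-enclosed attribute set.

{A, B}, {A, E}, {A, H}, {B, F}

{A, B}⁺ = {A, B, C, D, E, F, G, H}, which is every attribute, so {A, B} is a candidate key.
{A, E}⁺ = {A, B, C, D, E, F, G, H}, which is every attribute, so {A, E} is a candidate key.
{A, H}⁺ = {A, B, C, D, E, F, G, H}, which is every attribute, so {A, H} is a candidate key.
{B, F}⁺ = {A, B, C, D, E, F, G, H}, which is every attribute, so {B, F} is a candidate key.
No proper subset of any of these is a key, and no other minimal superkey exists.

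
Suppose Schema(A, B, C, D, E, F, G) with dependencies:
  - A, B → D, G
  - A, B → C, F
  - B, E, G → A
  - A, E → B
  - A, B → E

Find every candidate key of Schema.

{A, B}, {A, E}, {B, E, G}

Closure of {A, B} is {A, B, C, D, E, F, G}, the whole schema; {A, B} is a candidate key.
Closure of {A, E} is {A, B, C, D, E, F, G}, the whole schema; {A, E} is a candidate key.
Closure of {B, E, G} is {A, B, C, D, E, F, G}, the whole schema; {B, E, G} is a candidate key.
Any other superkey properly contains one of these, so there are no further candidate keys.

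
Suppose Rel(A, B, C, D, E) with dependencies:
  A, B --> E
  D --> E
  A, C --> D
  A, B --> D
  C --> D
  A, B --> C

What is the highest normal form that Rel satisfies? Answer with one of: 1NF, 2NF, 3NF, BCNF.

Candidate key: {A, B}. Prime attributes: {A, B}.
D --> E: {D}⁺ = {D, E}, which is not all of the attributes, so the left side is not a superkey — BCNF is violated.
D --> E determines the non-prime attribute {E} from a non-superkey — 3NF is violated.
No non-prime attribute depends on a proper subset of any candidate key, so 2NF holds.

2NF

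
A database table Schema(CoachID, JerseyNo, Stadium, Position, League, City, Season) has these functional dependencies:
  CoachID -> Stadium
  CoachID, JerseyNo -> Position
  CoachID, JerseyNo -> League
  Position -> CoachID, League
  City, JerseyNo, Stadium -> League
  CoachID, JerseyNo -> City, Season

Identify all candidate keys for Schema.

{CoachID, JerseyNo}, {JerseyNo, Position}

{JerseyNo} never appears on the right of any FD, so every key must include it.
{CoachID, JerseyNo}⁺ = {City, CoachID, JerseyNo, League, Position, Season, Stadium} — all of the relation — so {CoachID, JerseyNo} is a candidate key.
{JerseyNo, Position}⁺ = {City, CoachID, JerseyNo, League, Position, Season, Stadium} — all of the relation — so {JerseyNo, Position} is a candidate key.
These are minimal and exhaustive — every other superkey contains one of them.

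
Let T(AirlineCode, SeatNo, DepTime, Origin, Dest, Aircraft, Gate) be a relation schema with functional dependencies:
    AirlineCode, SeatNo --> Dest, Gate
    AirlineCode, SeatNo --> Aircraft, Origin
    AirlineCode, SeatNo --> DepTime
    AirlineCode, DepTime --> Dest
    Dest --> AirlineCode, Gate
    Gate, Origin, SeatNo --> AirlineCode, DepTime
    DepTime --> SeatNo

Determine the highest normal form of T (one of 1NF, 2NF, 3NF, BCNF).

3NF

Candidate keys: {AirlineCode, DepTime}, {AirlineCode, SeatNo}, {DepTime, Dest}, {DepTime, Gate, Origin}, {Dest, SeatNo}, {Gate, Origin, SeatNo}. Prime attributes: {AirlineCode, DepTime, Dest, Gate, Origin, SeatNo}.
For Dest --> AirlineCode, Gate we have {Dest}⁺ = {AirlineCode, Dest, Gate}; {Dest} is not a superkey, so BCNF fails.
Its right-hand attributes {AirlineCode, Gate} are all prime, as are those of every other non-superkey FD — the relation is in 3NF.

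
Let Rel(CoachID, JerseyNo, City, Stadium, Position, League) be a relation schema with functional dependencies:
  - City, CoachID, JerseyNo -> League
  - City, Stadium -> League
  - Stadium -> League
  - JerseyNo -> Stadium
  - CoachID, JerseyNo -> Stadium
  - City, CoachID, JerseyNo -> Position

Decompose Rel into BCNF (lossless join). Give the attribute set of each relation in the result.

Candidate key of the original relation: {City, CoachID, JerseyNo}.
{City, CoachID, JerseyNo, League, Position, Stadium}: {City, Stadium} determines {City, League, Stadium} here but is not a superkey — split on City, Stadium -> League, giving {City, League, Stadium} and {City, CoachID, JerseyNo, Position, Stadium}.
{City, League, Stadium}: {Stadium} determines {League, Stadium} here but is not a superkey — split on Stadium -> League, giving {League, Stadium} and {City, Stadium}.
{League, Stadium}: every determinant is a superkey — BCNF.
{City, Stadium}: every determinant is a superkey — BCNF.
{City, CoachID, JerseyNo, Position, Stadium}: {JerseyNo} determines {JerseyNo, Stadium} here but is not a superkey — split on JerseyNo -> Stadium, giving {JerseyNo, Stadium} and {City, CoachID, JerseyNo, Position}.
{JerseyNo, Stadium}: every determinant is a superkey — BCNF.
{City, CoachID, JerseyNo, Position}: every determinant is a superkey — BCNF.

{City, CoachID, JerseyNo, Position}; {City, Stadium}; {JerseyNo, Stadium}; {League, Stadium}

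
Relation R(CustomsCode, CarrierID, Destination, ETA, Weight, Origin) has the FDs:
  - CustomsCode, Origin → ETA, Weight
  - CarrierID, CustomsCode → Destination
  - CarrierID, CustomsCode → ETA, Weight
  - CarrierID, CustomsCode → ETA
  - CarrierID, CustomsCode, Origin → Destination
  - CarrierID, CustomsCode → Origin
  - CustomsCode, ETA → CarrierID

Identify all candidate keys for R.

No FD produces {CustomsCode}, so it must be in every candidate key.
{CarrierID, CustomsCode}⁺ = {CarrierID, CustomsCode, Destination, ETA, Origin, Weight}, which is every attribute, so {CarrierID, CustomsCode} is a candidate key.
{CustomsCode, ETA}⁺ = {CarrierID, CustomsCode, Destination, ETA, Origin, Weight}, which is every attribute, so {CustomsCode, ETA} is a candidate key.
{CustomsCode, Origin}⁺ = {CarrierID, CustomsCode, Destination, ETA, Origin, Weight}, which is every attribute, so {CustomsCode, Origin} is a candidate key.
Any other superkey properly contains one of these, so there are no further candidate keys.

{CarrierID, CustomsCode}, {CustomsCode, ETA}, {CustomsCode, Origin}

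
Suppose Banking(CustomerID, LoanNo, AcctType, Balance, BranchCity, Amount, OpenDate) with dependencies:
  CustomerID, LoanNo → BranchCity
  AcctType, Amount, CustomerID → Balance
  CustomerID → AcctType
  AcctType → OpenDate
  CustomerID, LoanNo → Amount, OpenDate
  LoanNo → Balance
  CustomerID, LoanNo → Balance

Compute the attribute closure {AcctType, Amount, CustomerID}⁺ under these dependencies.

{AcctType, Amount, Balance, CustomerID, OpenDate}

Start with {AcctType, Amount, CustomerID}.
AcctType, Amount, CustomerID → Balance applies; add {Balance} → now {AcctType, Amount, Balance, CustomerID}.
AcctType → OpenDate applies; add {OpenDate} → now {AcctType, Amount, Balance, CustomerID, OpenDate}.
No further FD applies.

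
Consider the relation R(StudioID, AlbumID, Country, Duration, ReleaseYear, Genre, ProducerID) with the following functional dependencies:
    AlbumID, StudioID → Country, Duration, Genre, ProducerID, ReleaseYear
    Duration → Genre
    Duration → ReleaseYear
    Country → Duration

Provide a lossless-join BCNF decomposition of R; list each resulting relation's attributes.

Candidate key of the original relation: {AlbumID, StudioID}.
In {AlbumID, Country, Duration, Genre, ProducerID, ReleaseYear, StudioID}, {Duration} is not a superkey ({Duration}⁺ restricted to this set is {Duration, Genre, ReleaseYear}), so split on Duration → Genre, ReleaseYear into {Duration, Genre, ReleaseYear} and {AlbumID, Country, Duration, ProducerID, StudioID}.
{Duration, Genre, ReleaseYear} has no BCNF violation.
In {AlbumID, Country, Duration, ProducerID, StudioID}, {Country} is not a superkey ({Country}⁺ restricted to this set is {Country, Duration}), so split on Country → Duration into {Country, Duration} and {AlbumID, Country, ProducerID, StudioID}.
{Country, Duration} has no BCNF violation.
{AlbumID, Country, ProducerID, StudioID} has no BCNF violation.

{AlbumID, Country, ProducerID, StudioID}; {Country, Duration}; {Duration, Genre, ReleaseYear}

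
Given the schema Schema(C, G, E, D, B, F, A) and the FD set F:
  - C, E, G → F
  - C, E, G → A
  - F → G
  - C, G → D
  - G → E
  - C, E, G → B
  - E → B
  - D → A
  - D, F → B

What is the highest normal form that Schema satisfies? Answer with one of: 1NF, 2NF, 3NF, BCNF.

1NF

Candidate keys: {C, F}, {C, G}. Prime attributes: {C, F, G}.
F → G: {F}⁺ = {B, E, F, G}, which is not all of the attributes, so the left side is not a superkey — BCNF is violated.
G → E determines the non-prime attribute {E} from a non-superkey — 3NF is violated.
{F} is a proper subset of the key {C, F}, and {F}⁺ contains the non-prime attributes {B, E} — a partial dependency, so 2NF is violated.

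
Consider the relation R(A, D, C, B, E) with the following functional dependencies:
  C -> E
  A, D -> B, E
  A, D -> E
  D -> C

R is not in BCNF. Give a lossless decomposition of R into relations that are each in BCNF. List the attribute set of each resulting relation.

Candidate key of the original relation: {A, D}.
{A, B, C, D, E}: {C} determines {C, E} here but is not a superkey — split on C -> E, giving {C, E} and {A, B, C, D}.
{C, E}: every determinant is a superkey — BCNF.
{A, B, C, D}: {D} determines {C, D} here but is not a superkey — split on D -> C, giving {C, D} and {A, B, D}.
{C, D}: every determinant is a superkey — BCNF.
{A, B, D}: every determinant is a superkey — BCNF.

{A, B, D}; {C, D}; {C, E}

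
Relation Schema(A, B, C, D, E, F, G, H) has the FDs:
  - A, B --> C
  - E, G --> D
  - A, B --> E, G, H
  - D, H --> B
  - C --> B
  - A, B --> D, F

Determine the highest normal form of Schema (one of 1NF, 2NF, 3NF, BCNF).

3NF

Candidate keys: {A, B}, {A, C}, {A, D, H}, {A, E, G, H}. Prime attributes: {A, B, C, D, E, G, H}.
E, G --> D: {E, G}⁺ = {D, E, G}, which is not all of the attributes, so the left side is not a superkey — BCNF is violated.
But every attribute on its right side ({D}) is prime, and the same holds for every other non-superkey FD, so 3NF still holds.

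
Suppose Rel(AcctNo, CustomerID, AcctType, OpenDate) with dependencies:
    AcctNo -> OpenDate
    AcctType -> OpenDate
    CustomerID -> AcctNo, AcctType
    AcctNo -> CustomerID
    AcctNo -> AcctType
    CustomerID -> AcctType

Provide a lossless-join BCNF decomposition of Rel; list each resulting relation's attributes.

{AcctNo, AcctType, CustomerID}; {AcctType, OpenDate}

Candidate keys of the original relation: {AcctNo}, {CustomerID}.
In {AcctNo, AcctType, CustomerID, OpenDate}, {AcctType} is not a superkey ({AcctType}⁺ restricted to this set is {AcctType, OpenDate}), so split on AcctType -> OpenDate into {AcctType, OpenDate} and {AcctNo, AcctType, CustomerID}.
{AcctType, OpenDate} is in BCNF.
{AcctNo, AcctType, CustomerID} is in BCNF.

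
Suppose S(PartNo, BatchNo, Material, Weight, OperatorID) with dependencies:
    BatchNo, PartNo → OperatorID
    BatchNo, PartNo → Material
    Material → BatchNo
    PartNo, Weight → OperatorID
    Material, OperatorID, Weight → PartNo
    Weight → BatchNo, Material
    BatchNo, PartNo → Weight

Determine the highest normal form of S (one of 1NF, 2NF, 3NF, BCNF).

Candidate keys: {BatchNo, PartNo}, {Material, PartNo}, {OperatorID, Weight}, {PartNo, Weight}. Prime attributes: {BatchNo, Material, OperatorID, PartNo, Weight}.
Material → BatchNo: {Material}⁺ = {BatchNo, Material}, which is not all of the attributes, so the left side is not a superkey — BCNF is violated.
Its right-hand attributes {BatchNo} are all prime, as are those of every other non-superkey FD — the relation is in 3NF.

3NF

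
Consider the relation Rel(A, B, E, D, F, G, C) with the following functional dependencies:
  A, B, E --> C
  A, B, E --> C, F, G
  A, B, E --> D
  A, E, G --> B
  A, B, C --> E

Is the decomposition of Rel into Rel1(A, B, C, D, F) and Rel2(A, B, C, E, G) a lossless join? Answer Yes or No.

Yes

Rel1 ∩ Rel2 = {A, B, C}; its closure under F is {A, B, C, D, E, F, G}.
This includes all of Rel1, so the common attributes are a superkey of Rel1 — the join is lossless.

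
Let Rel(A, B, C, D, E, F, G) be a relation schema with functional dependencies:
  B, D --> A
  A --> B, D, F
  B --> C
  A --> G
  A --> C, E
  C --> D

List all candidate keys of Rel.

{A}, {B}

{A}⁺ = {A, B, C, D, E, F, G} — all of the relation — so {A} is a candidate key.
{B}⁺ = {A, B, C, D, E, F, G} — all of the relation — so {B} is a candidate key.
No proper subset of any of these is a key, and no other minimal superkey exists.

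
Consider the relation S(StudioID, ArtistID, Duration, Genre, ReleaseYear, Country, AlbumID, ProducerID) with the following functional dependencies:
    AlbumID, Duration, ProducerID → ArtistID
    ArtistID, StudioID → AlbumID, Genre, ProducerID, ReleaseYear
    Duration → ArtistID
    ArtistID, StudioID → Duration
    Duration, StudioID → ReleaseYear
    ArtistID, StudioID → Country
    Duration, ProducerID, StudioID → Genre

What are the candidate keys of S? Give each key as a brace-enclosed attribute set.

{ArtistID, StudioID}, {Duration, StudioID}

{StudioID} never appears on the right of any FD, so every key must include it.
Closure of {ArtistID, StudioID} is {AlbumID, ArtistID, Country, Duration, Genre, ProducerID, ReleaseYear, StudioID}, the whole schema; {ArtistID, StudioID} is a candidate key.
Closure of {Duration, StudioID} is {AlbumID, ArtistID, Country, Duration, Genre, ProducerID, ReleaseYear, StudioID}, the whole schema; {Duration, StudioID} is a candidate key.
These are minimal and exhaustive — every other superkey contains one of them.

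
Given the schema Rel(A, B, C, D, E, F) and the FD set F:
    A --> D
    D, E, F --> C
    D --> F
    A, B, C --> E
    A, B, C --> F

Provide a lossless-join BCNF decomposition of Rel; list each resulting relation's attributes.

{A, B, E}; {A, C, E}; {A, D}; {D, F}

Candidate keys of the original relation: {A, B, C}, {A, B, E}.
In {A, B, C, D, E, F}, {A} is not a superkey ({A}⁺ restricted to this set is {A, D, F}), so split on A --> D, F into {A, D, F} and {A, B, C, E}.
In {A, D, F}, {D} is not a superkey ({D}⁺ restricted to this set is {D, F}), so split on D --> F into {D, F} and {A, D}.
{D, F}: every determinant is a superkey — BCNF.
{A, D}: every determinant is a superkey — BCNF.
In {A, B, C, E}, {A, E} is not a superkey ({A, E}⁺ restricted to this set is {A, C, E}), so split on A, E --> C into {A, C, E} and {A, B, E}.
{A, C, E}: every determinant is a superkey — BCNF.
{A, B, E}: every determinant is a superkey — BCNF.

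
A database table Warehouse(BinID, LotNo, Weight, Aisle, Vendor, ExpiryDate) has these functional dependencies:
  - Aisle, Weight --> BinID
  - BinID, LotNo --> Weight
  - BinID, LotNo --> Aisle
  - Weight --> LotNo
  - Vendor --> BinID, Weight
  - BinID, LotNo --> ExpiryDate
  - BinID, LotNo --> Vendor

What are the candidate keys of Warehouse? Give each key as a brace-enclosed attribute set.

{Aisle, Weight}, {BinID, LotNo}, {BinID, Weight}, {Vendor}

{Vendor}⁺ = {Aisle, BinID, ExpiryDate, LotNo, Vendor, Weight} — all of the relation — so {Vendor} is a candidate key.
{Aisle, Weight}⁺ = {Aisle, BinID, ExpiryDate, LotNo, Vendor, Weight} — all of the relation — so {Aisle, Weight} is a candidate key.
{BinID, LotNo}⁺ = {Aisle, BinID, ExpiryDate, LotNo, Vendor, Weight} — all of the relation — so {BinID, LotNo} is a candidate key.
{BinID, Weight}⁺ = {Aisle, BinID, ExpiryDate, LotNo, Vendor, Weight} — all of the relation — so {BinID, Weight} is a candidate key.
Any other superkey properly contains one of these, so there are no further candidate keys.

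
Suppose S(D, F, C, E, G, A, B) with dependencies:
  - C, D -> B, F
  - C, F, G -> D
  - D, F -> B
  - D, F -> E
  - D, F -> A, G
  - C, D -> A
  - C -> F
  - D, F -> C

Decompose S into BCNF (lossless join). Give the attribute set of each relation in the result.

Candidate keys of the original relation: {C, D}, {C, G}, {D, F}.
{A, B, C, D, E, F, G}: {C} determines {C, F} here but is not a superkey — split on C -> F, giving {C, F} and {A, B, C, D, E, G}.
{C, F} is in BCNF.
{A, B, C, D, E, G} is in BCNF.

{A, B, C, D, E, G}; {C, F}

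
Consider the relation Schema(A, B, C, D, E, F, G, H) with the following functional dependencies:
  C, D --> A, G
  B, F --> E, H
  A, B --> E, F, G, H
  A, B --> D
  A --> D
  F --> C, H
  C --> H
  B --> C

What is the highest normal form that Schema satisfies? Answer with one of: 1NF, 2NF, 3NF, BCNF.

Candidate keys: {A, B}, {B, D}. Prime attributes: {A, B, D}.
C, D --> A, G breaks BCNF: {C, D}⁺ = {A, C, D, G, H}, so {C, D} is not a superkey.
Because {G} is non-prime and the left side of C, D --> A, G is not a superkey, the relation is not in 3NF.
Since {B} ⊂ {A, B} and {B}⁺ ⊇ {C, H} with {C, H} non-prime, there is a partial dependency; 2NF fails.

1NF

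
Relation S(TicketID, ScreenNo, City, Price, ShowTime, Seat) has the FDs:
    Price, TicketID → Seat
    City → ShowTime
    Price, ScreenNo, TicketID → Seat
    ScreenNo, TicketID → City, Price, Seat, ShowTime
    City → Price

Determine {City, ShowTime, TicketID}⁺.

{City, Price, Seat, ShowTime, TicketID}

Start with {City, ShowTime, TicketID}.
City → Price applies; add {Price} → now {City, Price, ShowTime, TicketID}.
Price, TicketID → Seat applies; add {Seat} → now {City, Price, Seat, ShowTime, TicketID}.
No further FD applies.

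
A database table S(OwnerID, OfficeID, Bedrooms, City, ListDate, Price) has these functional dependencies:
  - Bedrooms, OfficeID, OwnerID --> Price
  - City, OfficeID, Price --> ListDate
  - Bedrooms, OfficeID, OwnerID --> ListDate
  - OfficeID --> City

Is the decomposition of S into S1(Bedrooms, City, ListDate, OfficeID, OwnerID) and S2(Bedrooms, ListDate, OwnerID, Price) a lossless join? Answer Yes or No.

Common attributes: {Bedrooms, ListDate, OwnerID}; their closure is {Bedrooms, ListDate, OwnerID}.
Neither S1 nor S2 is contained in that closure, so the decomposition is lossy.

No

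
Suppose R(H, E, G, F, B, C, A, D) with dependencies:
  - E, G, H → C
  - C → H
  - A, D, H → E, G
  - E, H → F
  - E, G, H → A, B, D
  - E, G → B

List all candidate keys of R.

{A, C, D}, {A, D, H}, {C, E, G}, {E, G, H}

{A, C, D} is a candidate key since {A, C, D}⁺ = {A, B, C, D, E, F, G, H} covers every attribute.
{A, D, H} is a candidate key since {A, D, H}⁺ = {A, B, C, D, E, F, G, H} covers every attribute.
{C, E, G} is a candidate key since {C, E, G}⁺ = {A, B, C, D, E, F, G, H} covers every attribute.
{E, G, H} is a candidate key since {E, G, H}⁺ = {A, B, C, D, E, F, G, H} covers every attribute.
No proper subset of any of these is a key, and no other minimal superkey exists.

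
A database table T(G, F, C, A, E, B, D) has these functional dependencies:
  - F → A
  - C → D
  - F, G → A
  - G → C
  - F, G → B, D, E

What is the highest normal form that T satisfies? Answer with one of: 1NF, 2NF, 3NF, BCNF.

Candidate key: {F, G}. Prime attributes: {F, G}.
For F → A we have {F}⁺ = {A, F}; {F} is not a superkey, so BCNF fails.
Because {A} is non-prime and the left side of F → A is not a superkey, the relation is not in 3NF.
The proper key subset {F} of {F, G} determines non-prime {A}, so the relation is not even in 2NF.

1NF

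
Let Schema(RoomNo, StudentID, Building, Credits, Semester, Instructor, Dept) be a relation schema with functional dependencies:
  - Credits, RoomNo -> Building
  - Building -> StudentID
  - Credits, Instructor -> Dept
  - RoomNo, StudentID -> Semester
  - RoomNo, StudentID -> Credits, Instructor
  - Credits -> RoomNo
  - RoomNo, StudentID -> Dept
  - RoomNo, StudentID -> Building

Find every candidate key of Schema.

{Building, RoomNo}, {Credits}, {RoomNo, StudentID}

Closure of {Credits} is {Building, Credits, Dept, Instructor, RoomNo, Semester, StudentID}, the whole schema; {Credits} is a candidate key.
Closure of {Building, RoomNo} is {Building, Credits, Dept, Instructor, RoomNo, Semester, StudentID}, the whole schema; {Building, RoomNo} is a candidate key.
Closure of {RoomNo, StudentID} is {Building, Credits, Dept, Instructor, RoomNo, Semester, StudentID}, the whole schema; {RoomNo, StudentID} is a candidate key.
These are minimal and exhaustive — every other superkey contains one of them.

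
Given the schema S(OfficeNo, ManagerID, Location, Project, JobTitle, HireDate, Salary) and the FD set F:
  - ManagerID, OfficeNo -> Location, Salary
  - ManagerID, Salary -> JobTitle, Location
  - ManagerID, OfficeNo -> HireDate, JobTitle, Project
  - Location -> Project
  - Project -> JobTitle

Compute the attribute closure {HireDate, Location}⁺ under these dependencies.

Start with {HireDate, Location}.
Location -> Project applies; add {Project} → now {HireDate, Location, Project}.
Project -> JobTitle applies; add {JobTitle} → now {HireDate, JobTitle, Location, Project}.
No further FD applies.

{HireDate, JobTitle, Location, Project}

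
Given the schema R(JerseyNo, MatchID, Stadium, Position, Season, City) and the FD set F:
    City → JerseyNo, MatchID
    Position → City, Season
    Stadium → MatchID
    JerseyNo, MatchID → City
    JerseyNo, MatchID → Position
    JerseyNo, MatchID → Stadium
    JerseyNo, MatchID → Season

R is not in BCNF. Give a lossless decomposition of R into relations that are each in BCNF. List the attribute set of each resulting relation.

Candidate keys of the original relation: {City}, {JerseyNo, MatchID}, {JerseyNo, Stadium}, {Position}.
{City, JerseyNo, MatchID, Position, Season, Stadium}: {Stadium} determines {MatchID, Stadium} here but is not a superkey — split on Stadium → MatchID, giving {MatchID, Stadium} and {City, JerseyNo, Position, Season, Stadium}.
{MatchID, Stadium} is in BCNF.
{City, JerseyNo, Position, Season, Stadium} is in BCNF.

{City, JerseyNo, Position, Season, Stadium}; {MatchID, Stadium}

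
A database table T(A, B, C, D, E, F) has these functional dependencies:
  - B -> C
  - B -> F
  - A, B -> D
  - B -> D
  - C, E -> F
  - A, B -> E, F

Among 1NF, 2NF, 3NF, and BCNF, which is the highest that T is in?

Candidate key: {A, B}. Prime attributes: {A, B}.
For B -> C we have {B}⁺ = {B, C, D, F}; {B} is not a superkey, so BCNF fails.
Because {C} is non-prime and the left side of B -> C is not a superkey, the relation is not in 3NF.
The proper key subset {B} of {A, B} determines non-prime {C, D, F}, so the relation is not even in 2NF.

1NF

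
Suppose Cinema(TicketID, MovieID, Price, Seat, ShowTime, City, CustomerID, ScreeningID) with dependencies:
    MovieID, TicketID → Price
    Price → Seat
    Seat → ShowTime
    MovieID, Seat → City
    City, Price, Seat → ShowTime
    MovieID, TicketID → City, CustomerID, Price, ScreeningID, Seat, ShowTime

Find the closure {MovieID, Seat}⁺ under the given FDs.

{City, MovieID, Seat, ShowTime}

Start with {MovieID, Seat}.
Seat → ShowTime applies; add {ShowTime} → now {MovieID, Seat, ShowTime}.
MovieID, Seat → City applies; add {City} → now {City, MovieID, Seat, ShowTime}.
No further FD applies.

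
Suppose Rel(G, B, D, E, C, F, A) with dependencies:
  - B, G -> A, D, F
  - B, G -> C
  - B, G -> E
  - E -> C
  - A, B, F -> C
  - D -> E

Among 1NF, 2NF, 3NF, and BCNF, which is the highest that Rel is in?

2NF

Candidate key: {B, G}. Prime attributes: {B, G}.
E -> C breaks BCNF: {E}⁺ = {C, E}, so {E} is not a superkey.
E -> C has non-prime {C} on the right and a non-superkey on the left, so 3NF fails.
No proper subset of a key has a non-prime attribute in its closure, so there is no partial dependency; 2NF holds.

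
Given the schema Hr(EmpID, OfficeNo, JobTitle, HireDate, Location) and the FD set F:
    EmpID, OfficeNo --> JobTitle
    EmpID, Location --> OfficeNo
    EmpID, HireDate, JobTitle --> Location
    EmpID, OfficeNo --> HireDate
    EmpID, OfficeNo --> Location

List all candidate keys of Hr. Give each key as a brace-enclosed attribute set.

{EmpID, HireDate, JobTitle}, {EmpID, Location}, {EmpID, OfficeNo}

No FD produces {EmpID}, so it must be in every candidate key.
{EmpID, Location} is a candidate key since {EmpID, Location}⁺ = {EmpID, HireDate, JobTitle, Location, OfficeNo} covers every attribute.
{EmpID, OfficeNo} is a candidate key since {EmpID, OfficeNo}⁺ = {EmpID, HireDate, JobTitle, Location, OfficeNo} covers every attribute.
{EmpID, HireDate, JobTitle} is a candidate key since {EmpID, HireDate, JobTitle}⁺ = {EmpID, HireDate, JobTitle, Location, OfficeNo} covers every attribute.
No proper subset of any of these is a key, and no other minimal superkey exists.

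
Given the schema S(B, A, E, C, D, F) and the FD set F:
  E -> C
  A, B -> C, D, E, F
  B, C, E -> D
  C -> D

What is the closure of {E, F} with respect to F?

{C, D, E, F}

Start with {E, F}.
E -> C applies; add {C} → now {C, E, F}.
C -> D applies; add {D} → now {C, D, E, F}.
No further FD applies.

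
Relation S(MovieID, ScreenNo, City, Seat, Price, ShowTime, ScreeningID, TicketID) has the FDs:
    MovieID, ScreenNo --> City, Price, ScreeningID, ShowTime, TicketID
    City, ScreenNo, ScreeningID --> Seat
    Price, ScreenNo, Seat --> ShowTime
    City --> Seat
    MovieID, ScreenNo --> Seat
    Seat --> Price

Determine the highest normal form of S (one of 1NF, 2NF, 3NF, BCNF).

Candidate key: {MovieID, ScreenNo}. Prime attributes: {MovieID, ScreenNo}.
City, ScreenNo, ScreeningID --> Seat breaks BCNF: {City, ScreenNo, ScreeningID}⁺ = {City, Price, ScreenNo, ScreeningID, Seat, ShowTime}, so {City, ScreenNo, ScreeningID} is not a superkey.
Because {Seat} is non-prime and the left side of City, ScreenNo, ScreeningID --> Seat is not a superkey, the relation is not in 3NF.
Checking every proper subset of each key, none determines a non-prime attribute — 2NF is satisfied.

2NF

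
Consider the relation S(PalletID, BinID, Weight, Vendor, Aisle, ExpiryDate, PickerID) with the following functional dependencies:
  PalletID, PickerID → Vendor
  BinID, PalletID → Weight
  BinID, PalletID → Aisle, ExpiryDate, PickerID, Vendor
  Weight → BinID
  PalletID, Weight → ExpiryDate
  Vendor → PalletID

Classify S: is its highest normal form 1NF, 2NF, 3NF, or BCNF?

3NF

Candidate keys: {BinID, PalletID}, {BinID, Vendor}, {PalletID, Weight}, {Vendor, Weight}. Prime attributes: {BinID, PalletID, Vendor, Weight}.
For PalletID, PickerID → Vendor we have {PalletID, PickerID}⁺ = {PalletID, PickerID, Vendor}; {PalletID, PickerID} is not a superkey, so BCNF fails.
Since {Vendor} ⊆ prime attributes and every other non-superkey FD also has a prime right side, the schema is in 3NF.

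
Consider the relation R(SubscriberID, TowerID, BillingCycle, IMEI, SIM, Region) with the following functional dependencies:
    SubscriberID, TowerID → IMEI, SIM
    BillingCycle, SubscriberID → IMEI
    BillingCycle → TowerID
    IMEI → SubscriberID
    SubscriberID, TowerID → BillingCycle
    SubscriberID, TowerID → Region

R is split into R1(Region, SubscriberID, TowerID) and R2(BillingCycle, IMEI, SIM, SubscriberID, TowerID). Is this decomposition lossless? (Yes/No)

Yes

R1 ∩ R2 = {SubscriberID, TowerID}; its closure under F is {BillingCycle, IMEI, Region, SIM, SubscriberID, TowerID}.
This includes all of R1, so the common attributes are a superkey of R1 — the join is lossless.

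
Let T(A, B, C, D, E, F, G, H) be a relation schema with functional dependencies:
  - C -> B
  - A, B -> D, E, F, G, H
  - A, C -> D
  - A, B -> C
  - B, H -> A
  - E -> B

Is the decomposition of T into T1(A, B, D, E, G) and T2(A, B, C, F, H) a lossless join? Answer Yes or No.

Yes

T1 ∩ T2 = {A, B}; its closure under F is {A, B, C, D, E, F, G, H}.
T1 is contained in that closure, so T1 ∩ T2 -> T1 holds and the join is lossless.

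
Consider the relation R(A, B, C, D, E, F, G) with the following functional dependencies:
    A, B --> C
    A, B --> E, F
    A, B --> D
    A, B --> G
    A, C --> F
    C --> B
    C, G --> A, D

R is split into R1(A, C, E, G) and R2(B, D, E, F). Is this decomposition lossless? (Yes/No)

No

Common attributes: {E}; their closure is {E}.
Neither R1 nor R2 is contained in that closure, so the decomposition is lossy.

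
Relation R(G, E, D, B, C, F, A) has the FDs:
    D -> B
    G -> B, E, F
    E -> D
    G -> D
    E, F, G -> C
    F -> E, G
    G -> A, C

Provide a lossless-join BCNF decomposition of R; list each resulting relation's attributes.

{A, C, E, F, G}; {B, D}; {D, E}

Candidate keys of the original relation: {F}, {G}.
In {A, B, C, D, E, F, G}, {D} is not a superkey ({D}⁺ restricted to this set is {B, D}), so split on D -> B into {B, D} and {A, C, D, E, F, G}.
{B, D} has no BCNF violation.
In {A, C, D, E, F, G}, {E} is not a superkey ({E}⁺ restricted to this set is {D, E}), so split on E -> D into {D, E} and {A, C, E, F, G}.
{D, E} has no BCNF violation.
{A, C, E, F, G} has no BCNF violation.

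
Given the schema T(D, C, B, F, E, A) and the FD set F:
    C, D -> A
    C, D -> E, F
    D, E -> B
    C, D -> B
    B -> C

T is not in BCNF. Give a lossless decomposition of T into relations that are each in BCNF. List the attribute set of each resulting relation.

{A, B, D, E, F}; {B, C}

Candidate keys of the original relation: {B, D}, {C, D}, {D, E}.
In {A, B, C, D, E, F}, {B} is not a superkey ({B}⁺ restricted to this set is {B, C}), so split on B -> C into {B, C} and {A, B, D, E, F}.
{B, C} is in BCNF.
{A, B, D, E, F} is in BCNF.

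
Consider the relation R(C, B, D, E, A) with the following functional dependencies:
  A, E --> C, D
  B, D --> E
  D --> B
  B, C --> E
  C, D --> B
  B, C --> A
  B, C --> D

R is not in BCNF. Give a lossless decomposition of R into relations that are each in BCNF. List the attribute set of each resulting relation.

Candidate keys of the original relation: {A, D}, {A, E}, {B, C}, {C, D}.
In {A, B, C, D, E}, {B, D} is not a superkey ({B, D}⁺ restricted to this set is {B, D, E}), so split on B, D --> E into {B, D, E} and {A, B, C, D}.
{B, D, E} has no BCNF violation.
In {A, B, C, D}, {D} is not a superkey ({D}⁺ restricted to this set is {B, D}), so split on D --> B into {B, D} and {A, C, D}.
{B, D} has no BCNF violation.
{A, C, D} has no BCNF violation.

{A, C, D}; {B, D, E}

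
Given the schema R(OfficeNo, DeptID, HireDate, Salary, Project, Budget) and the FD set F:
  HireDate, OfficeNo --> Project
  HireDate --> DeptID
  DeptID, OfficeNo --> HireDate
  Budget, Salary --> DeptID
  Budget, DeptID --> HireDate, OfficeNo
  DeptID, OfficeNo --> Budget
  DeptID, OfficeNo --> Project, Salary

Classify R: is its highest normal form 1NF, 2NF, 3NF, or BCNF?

3NF

Candidate keys: {Budget, DeptID}, {Budget, HireDate}, {Budget, Salary}, {DeptID, OfficeNo}, {HireDate, OfficeNo}. Prime attributes: {Budget, DeptID, HireDate, OfficeNo, Salary}.
HireDate --> DeptID: {HireDate}⁺ = {DeptID, HireDate}, which is not all of the attributes, so the left side is not a superkey — BCNF is violated.
Its right-hand attributes {DeptID} are all prime, as are those of every other non-superkey FD — the relation is in 3NF.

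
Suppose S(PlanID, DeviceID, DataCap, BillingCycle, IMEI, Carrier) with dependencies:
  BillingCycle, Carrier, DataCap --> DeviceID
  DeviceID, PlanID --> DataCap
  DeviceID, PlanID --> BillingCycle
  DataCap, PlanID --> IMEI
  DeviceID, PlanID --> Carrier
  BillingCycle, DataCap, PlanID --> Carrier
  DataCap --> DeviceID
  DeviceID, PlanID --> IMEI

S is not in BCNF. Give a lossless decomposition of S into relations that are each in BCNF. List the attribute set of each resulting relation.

{BillingCycle, Carrier, DataCap, IMEI, PlanID}; {DataCap, DeviceID}

Candidate keys of the original relation: {DataCap, PlanID}, {DeviceID, PlanID}.
{BillingCycle, Carrier, DataCap, DeviceID, IMEI, PlanID}: {BillingCycle, Carrier, DataCap} determines {BillingCycle, Carrier, DataCap, DeviceID} here but is not a superkey — split on BillingCycle, Carrier, DataCap --> DeviceID, giving {BillingCycle, Carrier, DataCap, DeviceID} and {BillingCycle, Carrier, DataCap, IMEI, PlanID}.
{BillingCycle, Carrier, DataCap, DeviceID}: {DataCap} determines {DataCap, DeviceID} here but is not a superkey — split on DataCap --> DeviceID, giving {DataCap, DeviceID} and {BillingCycle, Carrier, DataCap}.
{DataCap, DeviceID} is in BCNF.
{BillingCycle, Carrier, DataCap} is in BCNF.
{BillingCycle, Carrier, DataCap, IMEI, PlanID} is in BCNF.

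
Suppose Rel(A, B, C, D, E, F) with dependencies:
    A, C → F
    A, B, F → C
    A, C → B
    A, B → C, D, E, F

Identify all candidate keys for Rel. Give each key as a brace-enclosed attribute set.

{A, B}, {A, C}

No FD produces {A}, so it must be in every candidate key.
Closure of {A, B} is {A, B, C, D, E, F}, the whole schema; {A, B} is a candidate key.
Closure of {A, C} is {A, B, C, D, E, F}, the whole schema; {A, C} is a candidate key.
Any other superkey properly contains one of these, so there are no further candidate keys.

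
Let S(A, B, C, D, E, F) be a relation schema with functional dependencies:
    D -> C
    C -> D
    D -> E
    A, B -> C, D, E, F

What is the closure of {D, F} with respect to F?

{C, D, E, F}

Start with {D, F}.
D -> C applies; add {C} → now {C, D, F}.
D -> E applies; add {E} → now {C, D, E, F}.
No further FD applies.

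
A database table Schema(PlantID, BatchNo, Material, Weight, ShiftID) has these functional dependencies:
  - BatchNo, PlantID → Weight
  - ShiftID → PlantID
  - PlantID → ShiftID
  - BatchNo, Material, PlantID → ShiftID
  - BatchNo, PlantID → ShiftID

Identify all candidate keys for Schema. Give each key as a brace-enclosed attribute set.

No FD produces {BatchNo, Material}, so they must be in every candidate key.
{BatchNo, Material, PlantID}⁺ = {BatchNo, Material, PlantID, ShiftID, Weight}, which is every attribute, so {BatchNo, Material, PlantID} is a candidate key.
{BatchNo, Material, ShiftID}⁺ = {BatchNo, Material, PlantID, ShiftID, Weight}, which is every attribute, so {BatchNo, Material, ShiftID} is a candidate key.
These are minimal and exhaustive — every other superkey contains one of them.

{BatchNo, Material, PlantID}, {BatchNo, Material, ShiftID}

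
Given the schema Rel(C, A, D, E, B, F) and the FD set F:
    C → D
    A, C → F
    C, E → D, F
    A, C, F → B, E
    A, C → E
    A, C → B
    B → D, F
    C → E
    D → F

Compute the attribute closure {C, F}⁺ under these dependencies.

Start with {C, F}.
C → D applies; add {D} → now {C, D, F}.
C → E applies; add {E} → now {C, D, E, F}.
No further FD applies.

{C, D, E, F}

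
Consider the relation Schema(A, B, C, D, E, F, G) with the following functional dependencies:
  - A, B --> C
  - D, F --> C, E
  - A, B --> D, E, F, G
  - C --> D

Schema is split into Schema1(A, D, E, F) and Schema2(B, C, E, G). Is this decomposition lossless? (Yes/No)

No

The shared attributes are {E} and {E}⁺ = {E}.
Schema1 ⊄ {E} and Schema2 ⊄ {E}, so the split is lossy.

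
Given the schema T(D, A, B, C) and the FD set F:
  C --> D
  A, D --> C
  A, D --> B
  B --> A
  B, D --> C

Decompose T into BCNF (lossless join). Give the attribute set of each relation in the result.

{A, B}; {B, C}; {C, D}

Candidate keys of the original relation: {A, C}, {A, D}, {B, C}, {B, D}.
Within {A, B, C, D}: {C}⁺ ∩ {A, B, C, D} = {C, D}, not the whole set, so C --> D violates BCNF; decompose into {C, D} and {A, B, C}.
{C, D} is in BCNF.
Within {A, B, C}: {B}⁺ ∩ {A, B, C} = {A, B}, not the whole set, so B --> A violates BCNF; decompose into {A, B} and {B, C}.
{A, B} is in BCNF.
{B, C} is in BCNF.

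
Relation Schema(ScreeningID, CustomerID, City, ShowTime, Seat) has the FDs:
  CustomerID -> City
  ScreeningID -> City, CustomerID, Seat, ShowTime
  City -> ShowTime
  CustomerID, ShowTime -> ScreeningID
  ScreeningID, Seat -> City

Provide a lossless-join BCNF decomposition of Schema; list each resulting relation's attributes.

Candidate keys of the original relation: {CustomerID}, {ScreeningID}.
In {City, CustomerID, ScreeningID, Seat, ShowTime}, {City} is not a superkey ({City}⁺ restricted to this set is {City, ShowTime}), so split on City -> ShowTime into {City, ShowTime} and {City, CustomerID, ScreeningID, Seat}.
{City, ShowTime} has no BCNF violation.
{City, CustomerID, ScreeningID, Seat} has no BCNF violation.

{City, CustomerID, ScreeningID, Seat}; {City, ShowTime}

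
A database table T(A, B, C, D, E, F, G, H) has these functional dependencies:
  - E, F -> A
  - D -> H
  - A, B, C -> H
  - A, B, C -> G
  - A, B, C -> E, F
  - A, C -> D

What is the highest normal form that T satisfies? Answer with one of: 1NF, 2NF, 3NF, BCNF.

1NF

Candidate keys: {A, B, C}, {B, C, E, F}. Prime attributes: {A, B, C, E, F}.
E, F -> A: {E, F}⁺ = {A, E, F}, which is not all of the attributes, so the left side is not a superkey — BCNF is violated.
D -> H determines the non-prime attribute {H} from a non-superkey — 3NF is violated.
Since {A, C} ⊂ {A, B, C} and {A, C}⁺ ⊇ {D, H} with {D, H} non-prime, there is a partial dependency; 2NF fails.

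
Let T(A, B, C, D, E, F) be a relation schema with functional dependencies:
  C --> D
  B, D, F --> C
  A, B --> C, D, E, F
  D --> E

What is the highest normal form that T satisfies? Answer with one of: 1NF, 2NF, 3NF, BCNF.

Candidate key: {A, B}. Prime attributes: {A, B}.
C --> D breaks BCNF: {C}⁺ = {C, D, E}, so {C} is not a superkey.
C --> D determines the non-prime attribute {D} from a non-superkey — 3NF is violated.
Checking every proper subset of each key, none determines a non-prime attribute — 2NF is satisfied.

2NF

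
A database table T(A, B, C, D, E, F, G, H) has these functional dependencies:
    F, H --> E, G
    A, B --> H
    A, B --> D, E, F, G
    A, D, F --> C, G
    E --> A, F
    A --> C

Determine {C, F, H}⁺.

{A, C, E, F, G, H}

Start with {C, F, H}.
F, H --> E, G applies; add {E, G} → now {C, E, F, G, H}.
E --> A, F applies; add {A} → now {A, C, E, F, G, H}.
No further FD applies.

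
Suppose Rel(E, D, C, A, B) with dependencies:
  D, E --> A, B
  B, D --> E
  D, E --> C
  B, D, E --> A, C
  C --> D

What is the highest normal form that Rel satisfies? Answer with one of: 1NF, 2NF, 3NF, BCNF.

Candidate keys: {B, C}, {B, D}, {C, E}, {D, E}. Prime attributes: {B, C, D, E}.
C --> D: {C}⁺ = {C, D}, which is not all of the attributes, so the left side is not a superkey — BCNF is violated.
Since {D} ⊆ prime attributes and every other non-superkey FD also has a prime right side, the schema is in 3NF.

3NF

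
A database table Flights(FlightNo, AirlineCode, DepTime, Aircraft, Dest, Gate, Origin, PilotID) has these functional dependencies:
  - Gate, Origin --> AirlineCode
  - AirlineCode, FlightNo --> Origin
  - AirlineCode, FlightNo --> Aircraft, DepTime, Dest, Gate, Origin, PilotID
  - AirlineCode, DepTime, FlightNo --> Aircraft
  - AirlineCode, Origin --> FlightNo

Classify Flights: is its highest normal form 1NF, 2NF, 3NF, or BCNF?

Candidate keys: {AirlineCode, FlightNo}, {AirlineCode, Origin}, {Gate, Origin}. Prime attributes: {AirlineCode, FlightNo, Gate, Origin}.
The left-hand side of every FD is a superkey, so BCNF is satisfied.

BCNF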